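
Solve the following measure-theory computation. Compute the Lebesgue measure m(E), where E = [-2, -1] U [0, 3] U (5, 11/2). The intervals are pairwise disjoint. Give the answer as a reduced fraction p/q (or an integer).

For pairwise disjoint intervals, m(union_i I_i) = sum_i m(I_i),
and m is invariant under swapping open/closed endpoints (single points have measure 0).
So m(E) = sum_i (b_i - a_i).
  I_1 has length -1 - (-2) = 1.
  I_2 has length 3 - 0 = 3.
  I_3 has length 11/2 - 5 = 1/2.
Summing:
  m(E) = 1 + 3 + 1/2 = 9/2.

9/2


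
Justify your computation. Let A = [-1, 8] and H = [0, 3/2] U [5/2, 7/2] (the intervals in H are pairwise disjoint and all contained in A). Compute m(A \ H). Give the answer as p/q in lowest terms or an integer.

The ambient interval has length m(A) = 8 - (-1) = 9.
Since the holes are disjoint and sit inside A, by finite additivity
  m(H) = sum_i (b_i - a_i), and m(A \ H) = m(A) - m(H).
Computing the hole measures:
  m(H_1) = 3/2 - 0 = 3/2.
  m(H_2) = 7/2 - 5/2 = 1.
Summed: m(H) = 3/2 + 1 = 5/2.
So m(A \ H) = 9 - 5/2 = 13/2.

13/2


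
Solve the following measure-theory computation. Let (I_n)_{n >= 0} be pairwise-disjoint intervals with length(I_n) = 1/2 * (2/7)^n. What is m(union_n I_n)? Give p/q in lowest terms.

By countable additivity of the Lebesgue measure on pairwise disjoint measurable sets,
  m(union_{n >= 0} I_n) = sum_{n >= 0} m(I_n) = sum_{n >= 0} a * r^n,
  with a = 1/2 and r = 2/7.
Since 0 < r = 2/7 < 1, the geometric series converges:
  sum_{n >= 0} a * r^n = a / (1 - r).
  = 1/2 / (1 - 2/7)
  = 1/2 / (5/7)
  = 7/10.

7/10


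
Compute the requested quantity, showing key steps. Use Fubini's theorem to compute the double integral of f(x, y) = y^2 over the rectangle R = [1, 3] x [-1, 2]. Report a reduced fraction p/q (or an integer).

f(x, y) is a tensor product of a function of x and a function of y, and both factors are bounded continuous (hence Lebesgue integrable) on the rectangle, so Fubini's theorem applies:
  integral_R f d(m x m) = (integral_a1^b1 1 dx) * (integral_a2^b2 y^2 dy).
Inner integral in x: integral_{1}^{3} 1 dx = (3^1 - 1^1)/1
  = 2.
Inner integral in y: integral_{-1}^{2} y^2 dy = (2^3 - (-1)^3)/3
  = 3.
Product: (2) * (3) = 6.

6


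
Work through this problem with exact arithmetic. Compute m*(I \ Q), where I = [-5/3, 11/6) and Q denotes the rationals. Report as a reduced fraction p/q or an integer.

The interval I = [-5/3, 11/6) has m(I) = 11/6 - (-5/3) = 7/2 (endpoints are measure-zero, so open/closed/half-open agree). Write I = (I cap Q) u (I \ Q). The rationals in I are countable, so m*(I cap Q) = 0 (cover each rational by intervals whose total length is arbitrarily small). By countable subadditivity m*(I) <= m*(I cap Q) + m*(I \ Q), hence m*(I \ Q) >= m(I) = 7/2. The reverse inequality m*(I \ Q) <= m*(I) = 7/2 is trivial since (I \ Q) is a subset of I. Therefore m*(I \ Q) = 7/2.

7/2


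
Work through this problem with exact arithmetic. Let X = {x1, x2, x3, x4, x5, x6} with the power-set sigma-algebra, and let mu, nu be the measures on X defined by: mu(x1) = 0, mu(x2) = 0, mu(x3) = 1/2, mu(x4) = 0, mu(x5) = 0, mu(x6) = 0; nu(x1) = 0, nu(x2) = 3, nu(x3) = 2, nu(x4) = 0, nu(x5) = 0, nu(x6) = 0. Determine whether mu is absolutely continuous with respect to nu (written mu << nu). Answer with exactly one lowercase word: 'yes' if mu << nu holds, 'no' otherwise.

mu << nu means: every nu-null measurable set is also mu-null; equivalently, for every atom x, if nu({x}) = 0 then mu({x}) = 0.
Checking each atom:
  x1: nu = 0, mu = 0 -> consistent with mu << nu.
  x2: nu = 3 > 0 -> no constraint.
  x3: nu = 2 > 0 -> no constraint.
  x4: nu = 0, mu = 0 -> consistent with mu << nu.
  x5: nu = 0, mu = 0 -> consistent with mu << nu.
  x6: nu = 0, mu = 0 -> consistent with mu << nu.
No atom violates the condition. Therefore mu << nu.

yes


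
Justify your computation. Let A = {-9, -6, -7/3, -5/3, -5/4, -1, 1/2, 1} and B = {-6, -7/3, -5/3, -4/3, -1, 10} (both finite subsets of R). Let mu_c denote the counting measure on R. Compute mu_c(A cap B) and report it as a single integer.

Counting measure on a finite set equals cardinality. mu_c(A cap B) = |A cap B| (elements appearing in both).
Enumerating the elements of A that also lie in B gives 4 element(s).
So mu_c(A cap B) = 4.

4


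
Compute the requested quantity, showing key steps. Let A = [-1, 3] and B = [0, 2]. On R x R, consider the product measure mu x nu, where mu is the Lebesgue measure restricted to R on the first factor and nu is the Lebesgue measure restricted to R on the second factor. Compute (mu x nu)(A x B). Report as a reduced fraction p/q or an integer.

For a measurable rectangle A x B, the product measure satisfies
  (mu x nu)(A x B) = mu(A) * nu(B).
  mu(A) = 4.
  nu(B) = 2.
  (mu x nu)(A x B) = 4 * 2 = 8.

8


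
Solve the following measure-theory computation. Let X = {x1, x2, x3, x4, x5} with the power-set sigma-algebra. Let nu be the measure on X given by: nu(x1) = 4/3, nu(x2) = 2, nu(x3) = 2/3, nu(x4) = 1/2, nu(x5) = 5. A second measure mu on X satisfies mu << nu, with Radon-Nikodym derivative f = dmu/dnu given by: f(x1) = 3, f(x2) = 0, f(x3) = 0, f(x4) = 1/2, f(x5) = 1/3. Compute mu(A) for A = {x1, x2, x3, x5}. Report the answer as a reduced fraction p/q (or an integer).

By the defining property of the Radon-Nikodym derivative, for every measurable set A,
  mu(A) = integral_A f dnu.
Since nu is a discrete measure concentrated on the atoms of X, the integral over A reduces to the sum
  mu(A) = sum_{x in A} f(x) * nu({x}).
Computing each term:
  x1: f(x1) * nu(x1) = 3 * 4/3 = 4.
  x2: f(x2) * nu(x2) = 0 * 2 = 0.
  x3: f(x3) * nu(x3) = 0 * 2/3 = 0.
  x5: f(x5) * nu(x5) = 1/3 * 5 = 5/3.
Summing: mu(A) = 4 + 0 + 0 + 5/3 = 17/3.

17/3


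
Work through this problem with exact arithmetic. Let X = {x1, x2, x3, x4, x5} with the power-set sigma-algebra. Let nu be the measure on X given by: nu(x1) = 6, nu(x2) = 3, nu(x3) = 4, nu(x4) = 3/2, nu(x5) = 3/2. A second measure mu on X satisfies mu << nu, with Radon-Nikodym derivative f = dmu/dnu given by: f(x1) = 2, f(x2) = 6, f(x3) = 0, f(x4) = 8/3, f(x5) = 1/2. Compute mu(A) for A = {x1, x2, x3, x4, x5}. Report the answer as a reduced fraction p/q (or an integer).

By the defining property of the Radon-Nikodym derivative, for every measurable set A,
  mu(A) = integral_A f dnu.
Since nu is a discrete measure concentrated on the atoms of X, the integral over A reduces to the sum
  mu(A) = sum_{x in A} f(x) * nu({x}).
Computing each term:
  x1: f(x1) * nu(x1) = 2 * 6 = 12.
  x2: f(x2) * nu(x2) = 6 * 3 = 18.
  x3: f(x3) * nu(x3) = 0 * 4 = 0.
  x4: f(x4) * nu(x4) = 8/3 * 3/2 = 4.
  x5: f(x5) * nu(x5) = 1/2 * 3/2 = 3/4.
Summing: mu(A) = 12 + 18 + 0 + 4 + 3/4 = 139/4.

139/4


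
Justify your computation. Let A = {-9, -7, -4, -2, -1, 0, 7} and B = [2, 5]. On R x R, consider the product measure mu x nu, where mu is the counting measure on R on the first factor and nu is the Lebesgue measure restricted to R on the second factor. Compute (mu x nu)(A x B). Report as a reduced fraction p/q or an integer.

For a measurable rectangle A x B, the product measure satisfies
  (mu x nu)(A x B) = mu(A) * nu(B).
  mu(A) = 7.
  nu(B) = 3.
  (mu x nu)(A x B) = 7 * 3 = 21.

21


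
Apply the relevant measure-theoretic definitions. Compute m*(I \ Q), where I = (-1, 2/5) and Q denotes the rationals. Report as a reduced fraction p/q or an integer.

The interval I = (-1, 2/5) has m(I) = 2/5 - (-1) = 7/5 (endpoints are measure-zero, so open/closed/half-open agree). Write I = (I cap Q) u (I \ Q). The rationals in I are countable, so m*(I cap Q) = 0 (cover each rational by intervals whose total length is arbitrarily small). By countable subadditivity m*(I) <= m*(I cap Q) + m*(I \ Q), hence m*(I \ Q) >= m(I) = 7/5. The reverse inequality m*(I \ Q) <= m*(I) = 7/5 is trivial since (I \ Q) is a subset of I. Therefore m*(I \ Q) = 7/5.

7/5


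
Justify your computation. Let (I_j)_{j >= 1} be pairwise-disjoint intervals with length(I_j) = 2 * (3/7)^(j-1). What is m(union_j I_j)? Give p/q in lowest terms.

By countable additivity of the Lebesgue measure on pairwise disjoint measurable sets,
  m(union_{j >= 1} I_j) = sum_{j >= 1} m(I_j) = sum_{j >= 1} a * r^(j-1),
  with a = 2 and r = 3/7.
Since 0 < r = 3/7 < 1, the geometric series converges:
  sum_{j >= 1} a * r^(j-1) = a / (1 - r).
  = 2 / (1 - 3/7)
  = 2 / (4/7)
  = 7/2.

7/2


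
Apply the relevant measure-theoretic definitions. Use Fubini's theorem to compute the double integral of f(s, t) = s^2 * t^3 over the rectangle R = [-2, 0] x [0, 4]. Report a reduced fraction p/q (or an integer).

f(s, t) is a tensor product of a function of s and a function of t, and both factors are bounded continuous (hence Lebesgue integrable) on the rectangle, so Fubini's theorem applies:
  integral_R f d(m x m) = (integral_a1^b1 s^2 ds) * (integral_a2^b2 t^3 dt).
Inner integral in s: integral_{-2}^{0} s^2 ds = (0^3 - (-2)^3)/3
  = 8/3.
Inner integral in t: integral_{0}^{4} t^3 dt = (4^4 - 0^4)/4
  = 64.
Product: (8/3) * (64) = 512/3.

512/3


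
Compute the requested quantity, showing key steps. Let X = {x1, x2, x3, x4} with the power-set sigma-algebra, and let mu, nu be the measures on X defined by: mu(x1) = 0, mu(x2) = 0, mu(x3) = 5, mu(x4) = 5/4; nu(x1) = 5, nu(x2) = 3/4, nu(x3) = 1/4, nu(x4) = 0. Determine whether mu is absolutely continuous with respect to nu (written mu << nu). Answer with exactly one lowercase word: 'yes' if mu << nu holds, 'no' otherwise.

mu << nu means: every nu-null measurable set is also mu-null; equivalently, for every atom x, if nu({x}) = 0 then mu({x}) = 0.
Checking each atom:
  x1: nu = 5 > 0 -> no constraint.
  x2: nu = 3/4 > 0 -> no constraint.
  x3: nu = 1/4 > 0 -> no constraint.
  x4: nu = 0, mu = 5/4 > 0 -> violates mu << nu.
The atom(s) x4 violate the condition (nu = 0 but mu > 0). Therefore mu is NOT absolutely continuous w.r.t. nu.

no


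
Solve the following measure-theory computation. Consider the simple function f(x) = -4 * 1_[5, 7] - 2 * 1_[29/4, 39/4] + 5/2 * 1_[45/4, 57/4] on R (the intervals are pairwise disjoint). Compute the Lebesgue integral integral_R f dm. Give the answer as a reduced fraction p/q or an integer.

For a simple function f = sum_i c_i * 1_{A_i} with disjoint A_i,
  integral f dm = sum_i c_i * m(A_i).
Lengths of the A_i:
  m(A_1) = 7 - 5 = 2.
  m(A_2) = 39/4 - 29/4 = 5/2.
  m(A_3) = 57/4 - 45/4 = 3.
Contributions c_i * m(A_i):
  (-4) * (2) = -8.
  (-2) * (5/2) = -5.
  (5/2) * (3) = 15/2.
Total: -8 - 5 + 15/2 = -11/2.

-11/2


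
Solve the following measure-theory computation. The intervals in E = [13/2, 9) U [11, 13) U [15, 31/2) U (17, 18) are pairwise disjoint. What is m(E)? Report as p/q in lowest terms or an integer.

For pairwise disjoint intervals, m(union_i I_i) = sum_i m(I_i),
and m is invariant under swapping open/closed endpoints (single points have measure 0).
So m(E) = sum_i (b_i - a_i).
  I_1 has length 9 - 13/2 = 5/2.
  I_2 has length 13 - 11 = 2.
  I_3 has length 31/2 - 15 = 1/2.
  I_4 has length 18 - 17 = 1.
Summing:
  m(E) = 5/2 + 2 + 1/2 + 1 = 6.

6


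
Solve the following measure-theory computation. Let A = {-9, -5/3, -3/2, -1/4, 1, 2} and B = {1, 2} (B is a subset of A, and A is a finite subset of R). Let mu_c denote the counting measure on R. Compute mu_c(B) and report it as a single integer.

Counting measure assigns mu_c(E) = |E| (number of elements) when E is finite.
B has 2 element(s), so mu_c(B) = 2.

2


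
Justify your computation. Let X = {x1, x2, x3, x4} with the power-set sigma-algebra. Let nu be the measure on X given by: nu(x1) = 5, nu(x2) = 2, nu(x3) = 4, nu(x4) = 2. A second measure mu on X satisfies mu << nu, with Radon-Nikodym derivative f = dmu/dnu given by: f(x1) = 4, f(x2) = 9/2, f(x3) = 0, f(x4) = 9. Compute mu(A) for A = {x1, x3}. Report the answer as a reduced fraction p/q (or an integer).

By the defining property of the Radon-Nikodym derivative, for every measurable set A,
  mu(A) = integral_A f dnu.
Since nu is a discrete measure concentrated on the atoms of X, the integral over A reduces to the sum
  mu(A) = sum_{x in A} f(x) * nu({x}).
Computing each term:
  x1: f(x1) * nu(x1) = 4 * 5 = 20.
  x3: f(x3) * nu(x3) = 0 * 4 = 0.
Summing: mu(A) = 20 + 0 = 20.

20


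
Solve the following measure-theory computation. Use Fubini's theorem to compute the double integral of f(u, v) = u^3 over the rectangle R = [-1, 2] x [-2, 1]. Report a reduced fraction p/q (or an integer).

f(u, v) is a tensor product of a function of u and a function of v, and both factors are bounded continuous (hence Lebesgue integrable) on the rectangle, so Fubini's theorem applies:
  integral_R f d(m x m) = (integral_a1^b1 u^3 du) * (integral_a2^b2 1 dv).
Inner integral in u: integral_{-1}^{2} u^3 du = (2^4 - (-1)^4)/4
  = 15/4.
Inner integral in v: integral_{-2}^{1} 1 dv = (1^1 - (-2)^1)/1
  = 3.
Product: (15/4) * (3) = 45/4.

45/4


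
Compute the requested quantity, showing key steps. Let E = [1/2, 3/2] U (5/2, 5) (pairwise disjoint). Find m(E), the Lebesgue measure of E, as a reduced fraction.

For pairwise disjoint intervals, m(union_i I_i) = sum_i m(I_i),
and m is invariant under swapping open/closed endpoints (single points have measure 0).
So m(E) = sum_i (b_i - a_i).
  I_1 has length 3/2 - 1/2 = 1.
  I_2 has length 5 - 5/2 = 5/2.
Summing:
  m(E) = 1 + 5/2 = 7/2.

7/2


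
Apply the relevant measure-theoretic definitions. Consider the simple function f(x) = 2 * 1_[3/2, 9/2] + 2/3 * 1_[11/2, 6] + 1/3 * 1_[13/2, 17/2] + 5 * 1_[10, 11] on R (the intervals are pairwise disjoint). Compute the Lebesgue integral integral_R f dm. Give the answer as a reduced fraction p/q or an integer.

For a simple function f = sum_i c_i * 1_{A_i} with disjoint A_i,
  integral f dm = sum_i c_i * m(A_i).
Lengths of the A_i:
  m(A_1) = 9/2 - 3/2 = 3.
  m(A_2) = 6 - 11/2 = 1/2.
  m(A_3) = 17/2 - 13/2 = 2.
  m(A_4) = 11 - 10 = 1.
Contributions c_i * m(A_i):
  (2) * (3) = 6.
  (2/3) * (1/2) = 1/3.
  (1/3) * (2) = 2/3.
  (5) * (1) = 5.
Total: 6 + 1/3 + 2/3 + 5 = 12.

12


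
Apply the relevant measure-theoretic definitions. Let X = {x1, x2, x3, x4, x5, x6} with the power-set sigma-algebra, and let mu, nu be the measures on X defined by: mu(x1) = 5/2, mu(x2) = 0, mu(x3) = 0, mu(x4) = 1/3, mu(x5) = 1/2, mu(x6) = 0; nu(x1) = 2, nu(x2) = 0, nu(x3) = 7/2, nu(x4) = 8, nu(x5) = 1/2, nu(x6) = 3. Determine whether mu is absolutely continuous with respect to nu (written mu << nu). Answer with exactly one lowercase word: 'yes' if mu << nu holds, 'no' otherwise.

mu << nu means: every nu-null measurable set is also mu-null; equivalently, for every atom x, if nu({x}) = 0 then mu({x}) = 0.
Checking each atom:
  x1: nu = 2 > 0 -> no constraint.
  x2: nu = 0, mu = 0 -> consistent with mu << nu.
  x3: nu = 7/2 > 0 -> no constraint.
  x4: nu = 8 > 0 -> no constraint.
  x5: nu = 1/2 > 0 -> no constraint.
  x6: nu = 3 > 0 -> no constraint.
No atom violates the condition. Therefore mu << nu.

yes


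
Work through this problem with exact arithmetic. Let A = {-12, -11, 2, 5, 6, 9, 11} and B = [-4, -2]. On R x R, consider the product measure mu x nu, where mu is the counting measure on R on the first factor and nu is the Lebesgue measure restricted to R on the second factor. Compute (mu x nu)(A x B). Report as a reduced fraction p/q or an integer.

For a measurable rectangle A x B, the product measure satisfies
  (mu x nu)(A x B) = mu(A) * nu(B).
  mu(A) = 7.
  nu(B) = 2.
  (mu x nu)(A x B) = 7 * 2 = 14.

14


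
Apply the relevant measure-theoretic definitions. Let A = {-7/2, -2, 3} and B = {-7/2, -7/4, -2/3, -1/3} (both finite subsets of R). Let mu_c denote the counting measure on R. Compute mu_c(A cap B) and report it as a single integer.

Counting measure on a finite set equals cardinality. mu_c(A cap B) = |A cap B| (elements appearing in both).
Enumerating the elements of A that also lie in B gives 1 element(s).
So mu_c(A cap B) = 1.

1


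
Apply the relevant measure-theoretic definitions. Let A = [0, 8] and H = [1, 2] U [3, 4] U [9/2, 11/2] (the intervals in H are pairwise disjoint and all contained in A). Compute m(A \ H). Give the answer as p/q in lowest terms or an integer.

The ambient interval has length m(A) = 8 - 0 = 8.
Since the holes are disjoint and sit inside A, by finite additivity
  m(H) = sum_i (b_i - a_i), and m(A \ H) = m(A) - m(H).
Computing the hole measures:
  m(H_1) = 2 - 1 = 1.
  m(H_2) = 4 - 3 = 1.
  m(H_3) = 11/2 - 9/2 = 1.
Summed: m(H) = 1 + 1 + 1 = 3.
So m(A \ H) = 8 - 3 = 5.

5


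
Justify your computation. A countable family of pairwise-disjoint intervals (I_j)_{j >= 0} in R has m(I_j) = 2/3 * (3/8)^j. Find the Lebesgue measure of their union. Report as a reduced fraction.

By countable additivity of the Lebesgue measure on pairwise disjoint measurable sets,
  m(union_{j >= 0} I_j) = sum_{j >= 0} m(I_j) = sum_{j >= 0} a * r^j,
  with a = 2/3 and r = 3/8.
Since 0 < r = 3/8 < 1, the geometric series converges:
  sum_{j >= 0} a * r^j = a / (1 - r).
  = 2/3 / (1 - 3/8)
  = 2/3 / (5/8)
  = 16/15.

16/15


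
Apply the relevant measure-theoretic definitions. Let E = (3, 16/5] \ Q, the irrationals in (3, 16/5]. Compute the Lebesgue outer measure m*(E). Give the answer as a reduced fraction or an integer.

The interval I = (3, 16/5] has m(I) = 16/5 - 3 = 1/5 (endpoints are measure-zero, so open/closed/half-open agree). Write I = (I cap Q) u (I \ Q). The rationals in I are countable, so m*(I cap Q) = 0 (cover each rational by intervals whose total length is arbitrarily small). By countable subadditivity m*(I) <= m*(I cap Q) + m*(I \ Q), hence m*(I \ Q) >= m(I) = 1/5. The reverse inequality m*(I \ Q) <= m*(I) = 1/5 is trivial since (I \ Q) is a subset of I. Therefore m*(I \ Q) = 1/5.

1/5


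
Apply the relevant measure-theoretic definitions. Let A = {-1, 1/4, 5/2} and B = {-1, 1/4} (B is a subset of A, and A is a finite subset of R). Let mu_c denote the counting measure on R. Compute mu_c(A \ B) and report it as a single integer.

Counting measure assigns mu_c(E) = |E| (number of elements) when E is finite. For B subset A, A \ B is the set of elements of A not in B, so |A \ B| = |A| - |B|.
|A| = 3, |B| = 2, so mu_c(A \ B) = 3 - 2 = 1.

1


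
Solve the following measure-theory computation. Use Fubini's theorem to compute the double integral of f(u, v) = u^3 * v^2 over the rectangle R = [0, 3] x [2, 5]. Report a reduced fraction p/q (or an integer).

f(u, v) is a tensor product of a function of u and a function of v, and both factors are bounded continuous (hence Lebesgue integrable) on the rectangle, so Fubini's theorem applies:
  integral_R f d(m x m) = (integral_a1^b1 u^3 du) * (integral_a2^b2 v^2 dv).
Inner integral in u: integral_{0}^{3} u^3 du = (3^4 - 0^4)/4
  = 81/4.
Inner integral in v: integral_{2}^{5} v^2 dv = (5^3 - 2^3)/3
  = 39.
Product: (81/4) * (39) = 3159/4.

3159/4


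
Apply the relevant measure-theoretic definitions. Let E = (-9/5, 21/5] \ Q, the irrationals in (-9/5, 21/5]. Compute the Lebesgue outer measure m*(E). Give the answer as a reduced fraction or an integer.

The interval I = (-9/5, 21/5] has m(I) = 21/5 - (-9/5) = 6 (endpoints are measure-zero, so open/closed/half-open agree). Write I = (I cap Q) u (I \ Q). The rationals in I are countable, so m*(I cap Q) = 0 (cover each rational by intervals whose total length is arbitrarily small). By countable subadditivity m*(I) <= m*(I cap Q) + m*(I \ Q), hence m*(I \ Q) >= m(I) = 6. The reverse inequality m*(I \ Q) <= m*(I) = 6 is trivial since (I \ Q) is a subset of I. Therefore m*(I \ Q) = 6.

6


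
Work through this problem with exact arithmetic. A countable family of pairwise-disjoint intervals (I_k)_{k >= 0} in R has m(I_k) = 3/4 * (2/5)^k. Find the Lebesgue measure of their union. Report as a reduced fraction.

By countable additivity of the Lebesgue measure on pairwise disjoint measurable sets,
  m(union_{k >= 0} I_k) = sum_{k >= 0} m(I_k) = sum_{k >= 0} a * r^k,
  with a = 3/4 and r = 2/5.
Since 0 < r = 2/5 < 1, the geometric series converges:
  sum_{k >= 0} a * r^k = a / (1 - r).
  = 3/4 / (1 - 2/5)
  = 3/4 / (3/5)
  = 5/4.

5/4


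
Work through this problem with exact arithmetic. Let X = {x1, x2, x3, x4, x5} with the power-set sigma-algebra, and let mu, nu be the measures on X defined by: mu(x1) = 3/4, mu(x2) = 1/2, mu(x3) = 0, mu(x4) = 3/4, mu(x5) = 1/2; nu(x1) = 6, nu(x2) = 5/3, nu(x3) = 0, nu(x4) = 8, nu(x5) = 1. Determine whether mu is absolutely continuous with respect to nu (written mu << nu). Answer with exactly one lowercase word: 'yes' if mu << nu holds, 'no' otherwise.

mu << nu means: every nu-null measurable set is also mu-null; equivalently, for every atom x, if nu({x}) = 0 then mu({x}) = 0.
Checking each atom:
  x1: nu = 6 > 0 -> no constraint.
  x2: nu = 5/3 > 0 -> no constraint.
  x3: nu = 0, mu = 0 -> consistent with mu << nu.
  x4: nu = 8 > 0 -> no constraint.
  x5: nu = 1 > 0 -> no constraint.
No atom violates the condition. Therefore mu << nu.

yes


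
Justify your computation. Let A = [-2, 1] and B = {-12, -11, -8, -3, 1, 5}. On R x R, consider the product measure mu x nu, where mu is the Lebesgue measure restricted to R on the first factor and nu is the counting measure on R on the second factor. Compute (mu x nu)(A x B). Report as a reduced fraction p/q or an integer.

For a measurable rectangle A x B, the product measure satisfies
  (mu x nu)(A x B) = mu(A) * nu(B).
  mu(A) = 3.
  nu(B) = 6.
  (mu x nu)(A x B) = 3 * 6 = 18.

18


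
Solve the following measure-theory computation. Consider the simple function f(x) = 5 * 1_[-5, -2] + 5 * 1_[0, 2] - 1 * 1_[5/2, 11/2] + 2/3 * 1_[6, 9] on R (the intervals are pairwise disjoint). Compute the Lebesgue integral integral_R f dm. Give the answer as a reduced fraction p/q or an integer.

For a simple function f = sum_i c_i * 1_{A_i} with disjoint A_i,
  integral f dm = sum_i c_i * m(A_i).
Lengths of the A_i:
  m(A_1) = -2 - (-5) = 3.
  m(A_2) = 2 - 0 = 2.
  m(A_3) = 11/2 - 5/2 = 3.
  m(A_4) = 9 - 6 = 3.
Contributions c_i * m(A_i):
  (5) * (3) = 15.
  (5) * (2) = 10.
  (-1) * (3) = -3.
  (2/3) * (3) = 2.
Total: 15 + 10 - 3 + 2 = 24.

24


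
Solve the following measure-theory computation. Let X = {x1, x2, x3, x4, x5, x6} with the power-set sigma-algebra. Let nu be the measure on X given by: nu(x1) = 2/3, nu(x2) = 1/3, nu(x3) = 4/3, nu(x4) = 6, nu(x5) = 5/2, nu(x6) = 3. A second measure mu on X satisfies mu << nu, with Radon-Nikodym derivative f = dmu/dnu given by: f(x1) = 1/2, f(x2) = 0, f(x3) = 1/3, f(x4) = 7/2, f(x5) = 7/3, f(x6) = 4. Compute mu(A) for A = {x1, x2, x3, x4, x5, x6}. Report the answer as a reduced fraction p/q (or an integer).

By the defining property of the Radon-Nikodym derivative, for every measurable set A,
  mu(A) = integral_A f dnu.
Since nu is a discrete measure concentrated on the atoms of X, the integral over A reduces to the sum
  mu(A) = sum_{x in A} f(x) * nu({x}).
Computing each term:
  x1: f(x1) * nu(x1) = 1/2 * 2/3 = 1/3.
  x2: f(x2) * nu(x2) = 0 * 1/3 = 0.
  x3: f(x3) * nu(x3) = 1/3 * 4/3 = 4/9.
  x4: f(x4) * nu(x4) = 7/2 * 6 = 21.
  x5: f(x5) * nu(x5) = 7/3 * 5/2 = 35/6.
  x6: f(x6) * nu(x6) = 4 * 3 = 12.
Summing: mu(A) = 1/3 + 0 + 4/9 + 21 + 35/6 + 12 = 713/18.

713/18


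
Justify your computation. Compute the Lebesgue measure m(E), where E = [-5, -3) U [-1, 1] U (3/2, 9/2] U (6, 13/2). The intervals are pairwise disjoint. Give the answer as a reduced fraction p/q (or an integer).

For pairwise disjoint intervals, m(union_i I_i) = sum_i m(I_i),
and m is invariant under swapping open/closed endpoints (single points have measure 0).
So m(E) = sum_i (b_i - a_i).
  I_1 has length -3 - (-5) = 2.
  I_2 has length 1 - (-1) = 2.
  I_3 has length 9/2 - 3/2 = 3.
  I_4 has length 13/2 - 6 = 1/2.
Summing:
  m(E) = 2 + 2 + 3 + 1/2 = 15/2.

15/2


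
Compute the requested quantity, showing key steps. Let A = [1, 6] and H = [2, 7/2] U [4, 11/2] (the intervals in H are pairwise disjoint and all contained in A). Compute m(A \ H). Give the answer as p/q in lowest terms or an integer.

The ambient interval has length m(A) = 6 - 1 = 5.
Since the holes are disjoint and sit inside A, by finite additivity
  m(H) = sum_i (b_i - a_i), and m(A \ H) = m(A) - m(H).
Computing the hole measures:
  m(H_1) = 7/2 - 2 = 3/2.
  m(H_2) = 11/2 - 4 = 3/2.
Summed: m(H) = 3/2 + 3/2 = 3.
So m(A \ H) = 5 - 3 = 2.

2


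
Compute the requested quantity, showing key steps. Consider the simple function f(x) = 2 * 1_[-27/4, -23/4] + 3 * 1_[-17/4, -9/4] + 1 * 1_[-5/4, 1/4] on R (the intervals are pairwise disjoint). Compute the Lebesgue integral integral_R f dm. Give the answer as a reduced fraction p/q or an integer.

For a simple function f = sum_i c_i * 1_{A_i} with disjoint A_i,
  integral f dm = sum_i c_i * m(A_i).
Lengths of the A_i:
  m(A_1) = -23/4 - (-27/4) = 1.
  m(A_2) = -9/4 - (-17/4) = 2.
  m(A_3) = 1/4 - (-5/4) = 3/2.
Contributions c_i * m(A_i):
  (2) * (1) = 2.
  (3) * (2) = 6.
  (1) * (3/2) = 3/2.
Total: 2 + 6 + 3/2 = 19/2.

19/2


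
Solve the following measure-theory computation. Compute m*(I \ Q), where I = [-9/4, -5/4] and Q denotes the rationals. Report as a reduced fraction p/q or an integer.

The interval I = [-9/4, -5/4] has m(I) = -5/4 - (-9/4) = 1 (endpoints are measure-zero, so open/closed/half-open agree). Write I = (I cap Q) u (I \ Q). The rationals in I are countable, so m*(I cap Q) = 0 (cover each rational by intervals whose total length is arbitrarily small). By countable subadditivity m*(I) <= m*(I cap Q) + m*(I \ Q), hence m*(I \ Q) >= m(I) = 1. The reverse inequality m*(I \ Q) <= m*(I) = 1 is trivial since (I \ Q) is a subset of I. Therefore m*(I \ Q) = 1.

1


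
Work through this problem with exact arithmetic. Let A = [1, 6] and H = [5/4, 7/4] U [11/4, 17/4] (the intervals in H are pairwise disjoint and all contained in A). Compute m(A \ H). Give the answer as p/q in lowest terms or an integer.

The ambient interval has length m(A) = 6 - 1 = 5.
Since the holes are disjoint and sit inside A, by finite additivity
  m(H) = sum_i (b_i - a_i), and m(A \ H) = m(A) - m(H).
Computing the hole measures:
  m(H_1) = 7/4 - 5/4 = 1/2.
  m(H_2) = 17/4 - 11/4 = 3/2.
Summed: m(H) = 1/2 + 3/2 = 2.
So m(A \ H) = 5 - 2 = 3.

3


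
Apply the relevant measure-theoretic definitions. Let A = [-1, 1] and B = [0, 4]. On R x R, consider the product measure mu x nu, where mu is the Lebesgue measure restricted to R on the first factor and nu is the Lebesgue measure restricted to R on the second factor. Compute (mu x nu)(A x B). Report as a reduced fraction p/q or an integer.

For a measurable rectangle A x B, the product measure satisfies
  (mu x nu)(A x B) = mu(A) * nu(B).
  mu(A) = 2.
  nu(B) = 4.
  (mu x nu)(A x B) = 2 * 4 = 8.

8


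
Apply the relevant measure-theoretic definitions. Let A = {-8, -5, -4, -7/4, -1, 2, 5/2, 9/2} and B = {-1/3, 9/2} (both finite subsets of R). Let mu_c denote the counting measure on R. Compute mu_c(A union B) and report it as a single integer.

Counting measure on a finite set equals cardinality. By inclusion-exclusion, |A union B| = |A| + |B| - |A cap B|.
|A| = 8, |B| = 2, |A cap B| = 1.
So mu_c(A union B) = 8 + 2 - 1 = 9.

9


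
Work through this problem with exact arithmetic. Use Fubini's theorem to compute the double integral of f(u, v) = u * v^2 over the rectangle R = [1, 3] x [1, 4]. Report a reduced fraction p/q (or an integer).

f(u, v) is a tensor product of a function of u and a function of v, and both factors are bounded continuous (hence Lebesgue integrable) on the rectangle, so Fubini's theorem applies:
  integral_R f d(m x m) = (integral_a1^b1 u du) * (integral_a2^b2 v^2 dv).
Inner integral in u: integral_{1}^{3} u du = (3^2 - 1^2)/2
  = 4.
Inner integral in v: integral_{1}^{4} v^2 dv = (4^3 - 1^3)/3
  = 21.
Product: (4) * (21) = 84.

84


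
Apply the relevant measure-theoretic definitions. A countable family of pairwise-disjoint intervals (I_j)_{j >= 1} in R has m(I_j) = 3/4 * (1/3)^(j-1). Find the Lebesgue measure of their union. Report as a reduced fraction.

By countable additivity of the Lebesgue measure on pairwise disjoint measurable sets,
  m(union_{j >= 1} I_j) = sum_{j >= 1} m(I_j) = sum_{j >= 1} a * r^(j-1),
  with a = 3/4 and r = 1/3.
Since 0 < r = 1/3 < 1, the geometric series converges:
  sum_{j >= 1} a * r^(j-1) = a / (1 - r).
  = 3/4 / (1 - 1/3)
  = 3/4 / (2/3)
  = 9/8.

9/8


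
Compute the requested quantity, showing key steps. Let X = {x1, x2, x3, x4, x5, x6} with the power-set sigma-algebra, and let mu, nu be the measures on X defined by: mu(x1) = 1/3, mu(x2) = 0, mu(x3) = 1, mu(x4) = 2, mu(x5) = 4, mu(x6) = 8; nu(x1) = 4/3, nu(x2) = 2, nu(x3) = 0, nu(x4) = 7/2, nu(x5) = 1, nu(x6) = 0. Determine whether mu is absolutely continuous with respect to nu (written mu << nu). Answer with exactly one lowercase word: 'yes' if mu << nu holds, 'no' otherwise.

mu << nu means: every nu-null measurable set is also mu-null; equivalently, for every atom x, if nu({x}) = 0 then mu({x}) = 0.
Checking each atom:
  x1: nu = 4/3 > 0 -> no constraint.
  x2: nu = 2 > 0 -> no constraint.
  x3: nu = 0, mu = 1 > 0 -> violates mu << nu.
  x4: nu = 7/2 > 0 -> no constraint.
  x5: nu = 1 > 0 -> no constraint.
  x6: nu = 0, mu = 8 > 0 -> violates mu << nu.
The atom(s) x3, x6 violate the condition (nu = 0 but mu > 0). Therefore mu is NOT absolutely continuous w.r.t. nu.

no


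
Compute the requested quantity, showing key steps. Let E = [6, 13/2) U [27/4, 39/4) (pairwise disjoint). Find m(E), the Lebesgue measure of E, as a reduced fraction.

For pairwise disjoint intervals, m(union_i I_i) = sum_i m(I_i),
and m is invariant under swapping open/closed endpoints (single points have measure 0).
So m(E) = sum_i (b_i - a_i).
  I_1 has length 13/2 - 6 = 1/2.
  I_2 has length 39/4 - 27/4 = 3.
Summing:
  m(E) = 1/2 + 3 = 7/2.

7/2


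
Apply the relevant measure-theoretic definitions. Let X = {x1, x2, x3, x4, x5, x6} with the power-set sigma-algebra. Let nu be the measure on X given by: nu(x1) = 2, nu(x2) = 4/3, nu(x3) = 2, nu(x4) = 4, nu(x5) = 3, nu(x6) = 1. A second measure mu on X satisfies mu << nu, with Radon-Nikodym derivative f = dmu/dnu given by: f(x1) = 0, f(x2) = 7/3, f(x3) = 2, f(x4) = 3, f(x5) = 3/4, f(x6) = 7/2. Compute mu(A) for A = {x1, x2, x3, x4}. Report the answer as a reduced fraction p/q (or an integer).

By the defining property of the Radon-Nikodym derivative, for every measurable set A,
  mu(A) = integral_A f dnu.
Since nu is a discrete measure concentrated on the atoms of X, the integral over A reduces to the sum
  mu(A) = sum_{x in A} f(x) * nu({x}).
Computing each term:
  x1: f(x1) * nu(x1) = 0 * 2 = 0.
  x2: f(x2) * nu(x2) = 7/3 * 4/3 = 28/9.
  x3: f(x3) * nu(x3) = 2 * 2 = 4.
  x4: f(x4) * nu(x4) = 3 * 4 = 12.
Summing: mu(A) = 0 + 28/9 + 4 + 12 = 172/9.

172/9


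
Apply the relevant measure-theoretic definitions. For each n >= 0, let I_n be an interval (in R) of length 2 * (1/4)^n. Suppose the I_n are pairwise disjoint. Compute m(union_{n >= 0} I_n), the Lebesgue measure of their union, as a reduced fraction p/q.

By countable additivity of the Lebesgue measure on pairwise disjoint measurable sets,
  m(union_{n >= 0} I_n) = sum_{n >= 0} m(I_n) = sum_{n >= 0} a * r^n,
  with a = 2 and r = 1/4.
Since 0 < r = 1/4 < 1, the geometric series converges:
  sum_{n >= 0} a * r^n = a / (1 - r).
  = 2 / (1 - 1/4)
  = 2 / (3/4)
  = 8/3.

8/3


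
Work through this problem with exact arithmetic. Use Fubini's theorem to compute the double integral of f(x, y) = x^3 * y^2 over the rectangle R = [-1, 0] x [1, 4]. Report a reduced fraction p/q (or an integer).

f(x, y) is a tensor product of a function of x and a function of y, and both factors are bounded continuous (hence Lebesgue integrable) on the rectangle, so Fubini's theorem applies:
  integral_R f d(m x m) = (integral_a1^b1 x^3 dx) * (integral_a2^b2 y^2 dy).
Inner integral in x: integral_{-1}^{0} x^3 dx = (0^4 - (-1)^4)/4
  = -1/4.
Inner integral in y: integral_{1}^{4} y^2 dy = (4^3 - 1^3)/3
  = 21.
Product: (-1/4) * (21) = -21/4.

-21/4


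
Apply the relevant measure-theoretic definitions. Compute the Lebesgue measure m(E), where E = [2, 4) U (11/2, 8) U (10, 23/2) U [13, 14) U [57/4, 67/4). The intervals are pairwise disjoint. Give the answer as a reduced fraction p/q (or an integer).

For pairwise disjoint intervals, m(union_i I_i) = sum_i m(I_i),
and m is invariant under swapping open/closed endpoints (single points have measure 0).
So m(E) = sum_i (b_i - a_i).
  I_1 has length 4 - 2 = 2.
  I_2 has length 8 - 11/2 = 5/2.
  I_3 has length 23/2 - 10 = 3/2.
  I_4 has length 14 - 13 = 1.
  I_5 has length 67/4 - 57/4 = 5/2.
Summing:
  m(E) = 2 + 5/2 + 3/2 + 1 + 5/2 = 19/2.

19/2


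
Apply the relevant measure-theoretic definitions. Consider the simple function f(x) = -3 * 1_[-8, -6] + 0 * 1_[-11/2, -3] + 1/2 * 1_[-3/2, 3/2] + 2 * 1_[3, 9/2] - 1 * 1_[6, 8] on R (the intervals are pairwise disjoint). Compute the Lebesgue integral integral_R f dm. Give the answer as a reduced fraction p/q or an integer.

For a simple function f = sum_i c_i * 1_{A_i} with disjoint A_i,
  integral f dm = sum_i c_i * m(A_i).
Lengths of the A_i:
  m(A_1) = -6 - (-8) = 2.
  m(A_2) = -3 - (-11/2) = 5/2.
  m(A_3) = 3/2 - (-3/2) = 3.
  m(A_4) = 9/2 - 3 = 3/2.
  m(A_5) = 8 - 6 = 2.
Contributions c_i * m(A_i):
  (-3) * (2) = -6.
  (0) * (5/2) = 0.
  (1/2) * (3) = 3/2.
  (2) * (3/2) = 3.
  (-1) * (2) = -2.
Total: -6 + 0 + 3/2 + 3 - 2 = -7/2.

-7/2


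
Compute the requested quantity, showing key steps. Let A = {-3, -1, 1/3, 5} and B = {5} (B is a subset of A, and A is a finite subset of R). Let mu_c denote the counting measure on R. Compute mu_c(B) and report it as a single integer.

Counting measure assigns mu_c(E) = |E| (number of elements) when E is finite.
B has 1 element(s), so mu_c(B) = 1.

1


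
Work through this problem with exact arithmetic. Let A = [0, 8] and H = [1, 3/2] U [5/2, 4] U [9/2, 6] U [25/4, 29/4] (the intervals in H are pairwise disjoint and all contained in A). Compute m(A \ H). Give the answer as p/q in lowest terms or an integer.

The ambient interval has length m(A) = 8 - 0 = 8.
Since the holes are disjoint and sit inside A, by finite additivity
  m(H) = sum_i (b_i - a_i), and m(A \ H) = m(A) - m(H).
Computing the hole measures:
  m(H_1) = 3/2 - 1 = 1/2.
  m(H_2) = 4 - 5/2 = 3/2.
  m(H_3) = 6 - 9/2 = 3/2.
  m(H_4) = 29/4 - 25/4 = 1.
Summed: m(H) = 1/2 + 3/2 + 3/2 + 1 = 9/2.
So m(A \ H) = 8 - 9/2 = 7/2.

7/2


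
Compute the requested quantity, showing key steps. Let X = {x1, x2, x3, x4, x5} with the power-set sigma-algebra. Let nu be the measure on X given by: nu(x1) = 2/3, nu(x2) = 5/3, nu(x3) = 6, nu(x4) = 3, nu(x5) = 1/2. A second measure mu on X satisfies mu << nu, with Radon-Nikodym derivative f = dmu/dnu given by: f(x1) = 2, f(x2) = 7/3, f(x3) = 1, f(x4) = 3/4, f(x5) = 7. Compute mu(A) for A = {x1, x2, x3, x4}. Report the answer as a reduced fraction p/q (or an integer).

By the defining property of the Radon-Nikodym derivative, for every measurable set A,
  mu(A) = integral_A f dnu.
Since nu is a discrete measure concentrated on the atoms of X, the integral over A reduces to the sum
  mu(A) = sum_{x in A} f(x) * nu({x}).
Computing each term:
  x1: f(x1) * nu(x1) = 2 * 2/3 = 4/3.
  x2: f(x2) * nu(x2) = 7/3 * 5/3 = 35/9.
  x3: f(x3) * nu(x3) = 1 * 6 = 6.
  x4: f(x4) * nu(x4) = 3/4 * 3 = 9/4.
Summing: mu(A) = 4/3 + 35/9 + 6 + 9/4 = 485/36.

485/36


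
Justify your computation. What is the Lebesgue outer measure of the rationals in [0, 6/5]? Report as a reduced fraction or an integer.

The set Q cap [0, 6/5] is countable (a subset of the countable set Q). Lebesgue outer measure of any countable set is 0: each singleton {q} has m*({q}) = 0, and by countable subadditivity m*(union_k {q_k}) <= sum_k m*({q_k}) = sum_k 0 = 0. The reverse inequality m*(E) >= 0 is automatic. So m*(Q cap [0, 6/5]) = 0.

0


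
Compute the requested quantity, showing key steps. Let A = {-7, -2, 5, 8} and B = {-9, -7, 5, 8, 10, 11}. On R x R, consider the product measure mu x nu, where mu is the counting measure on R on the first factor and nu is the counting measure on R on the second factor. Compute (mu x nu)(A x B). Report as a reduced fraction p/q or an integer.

For a measurable rectangle A x B, the product measure satisfies
  (mu x nu)(A x B) = mu(A) * nu(B).
  mu(A) = 4.
  nu(B) = 6.
  (mu x nu)(A x B) = 4 * 6 = 24.

24


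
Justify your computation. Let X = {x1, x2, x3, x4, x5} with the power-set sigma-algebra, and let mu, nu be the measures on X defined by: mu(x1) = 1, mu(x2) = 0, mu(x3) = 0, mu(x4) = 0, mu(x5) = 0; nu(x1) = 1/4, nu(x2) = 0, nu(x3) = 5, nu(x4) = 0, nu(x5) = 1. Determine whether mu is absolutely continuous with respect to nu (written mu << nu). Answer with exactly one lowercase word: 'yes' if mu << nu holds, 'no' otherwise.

mu << nu means: every nu-null measurable set is also mu-null; equivalently, for every atom x, if nu({x}) = 0 then mu({x}) = 0.
Checking each atom:
  x1: nu = 1/4 > 0 -> no constraint.
  x2: nu = 0, mu = 0 -> consistent with mu << nu.
  x3: nu = 5 > 0 -> no constraint.
  x4: nu = 0, mu = 0 -> consistent with mu << nu.
  x5: nu = 1 > 0 -> no constraint.
No atom violates the condition. Therefore mu << nu.

yes


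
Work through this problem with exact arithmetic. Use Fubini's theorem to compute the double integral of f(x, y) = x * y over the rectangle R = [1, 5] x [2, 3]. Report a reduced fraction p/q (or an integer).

f(x, y) is a tensor product of a function of x and a function of y, and both factors are bounded continuous (hence Lebesgue integrable) on the rectangle, so Fubini's theorem applies:
  integral_R f d(m x m) = (integral_a1^b1 x dx) * (integral_a2^b2 y dy).
Inner integral in x: integral_{1}^{5} x dx = (5^2 - 1^2)/2
  = 12.
Inner integral in y: integral_{2}^{3} y dy = (3^2 - 2^2)/2
  = 5/2.
Product: (12) * (5/2) = 30.

30


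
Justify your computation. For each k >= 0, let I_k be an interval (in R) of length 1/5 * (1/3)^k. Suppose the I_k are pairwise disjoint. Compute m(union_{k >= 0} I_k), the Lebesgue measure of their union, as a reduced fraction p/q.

By countable additivity of the Lebesgue measure on pairwise disjoint measurable sets,
  m(union_{k >= 0} I_k) = sum_{k >= 0} m(I_k) = sum_{k >= 0} a * r^k,
  with a = 1/5 and r = 1/3.
Since 0 < r = 1/3 < 1, the geometric series converges:
  sum_{k >= 0} a * r^k = a / (1 - r).
  = 1/5 / (1 - 1/3)
  = 1/5 / (2/3)
  = 3/10.

3/10


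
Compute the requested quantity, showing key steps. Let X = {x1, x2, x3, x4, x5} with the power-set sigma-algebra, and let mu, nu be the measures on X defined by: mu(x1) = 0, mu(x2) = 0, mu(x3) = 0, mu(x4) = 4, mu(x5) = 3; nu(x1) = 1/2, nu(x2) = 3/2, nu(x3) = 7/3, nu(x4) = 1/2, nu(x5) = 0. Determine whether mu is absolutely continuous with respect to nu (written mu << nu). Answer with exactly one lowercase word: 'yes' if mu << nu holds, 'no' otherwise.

mu << nu means: every nu-null measurable set is also mu-null; equivalently, for every atom x, if nu({x}) = 0 then mu({x}) = 0.
Checking each atom:
  x1: nu = 1/2 > 0 -> no constraint.
  x2: nu = 3/2 > 0 -> no constraint.
  x3: nu = 7/3 > 0 -> no constraint.
  x4: nu = 1/2 > 0 -> no constraint.
  x5: nu = 0, mu = 3 > 0 -> violates mu << nu.
The atom(s) x5 violate the condition (nu = 0 but mu > 0). Therefore mu is NOT absolutely continuous w.r.t. nu.

no


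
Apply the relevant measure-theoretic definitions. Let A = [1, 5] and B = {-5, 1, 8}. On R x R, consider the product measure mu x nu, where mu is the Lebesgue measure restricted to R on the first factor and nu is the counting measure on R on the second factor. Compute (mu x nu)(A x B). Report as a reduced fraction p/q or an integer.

For a measurable rectangle A x B, the product measure satisfies
  (mu x nu)(A x B) = mu(A) * nu(B).
  mu(A) = 4.
  nu(B) = 3.
  (mu x nu)(A x B) = 4 * 3 = 12.

12


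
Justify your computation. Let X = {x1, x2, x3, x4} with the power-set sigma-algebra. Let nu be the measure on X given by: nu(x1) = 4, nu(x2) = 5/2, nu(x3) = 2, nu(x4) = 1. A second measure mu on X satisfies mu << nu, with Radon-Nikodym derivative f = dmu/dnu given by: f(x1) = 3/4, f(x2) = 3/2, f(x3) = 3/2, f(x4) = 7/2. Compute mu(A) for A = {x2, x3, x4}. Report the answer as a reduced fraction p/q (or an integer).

By the defining property of the Radon-Nikodym derivative, for every measurable set A,
  mu(A) = integral_A f dnu.
Since nu is a discrete measure concentrated on the atoms of X, the integral over A reduces to the sum
  mu(A) = sum_{x in A} f(x) * nu({x}).
Computing each term:
  x2: f(x2) * nu(x2) = 3/2 * 5/2 = 15/4.
  x3: f(x3) * nu(x3) = 3/2 * 2 = 3.
  x4: f(x4) * nu(x4) = 7/2 * 1 = 7/2.
Summing: mu(A) = 15/4 + 3 + 7/2 = 41/4.

41/4
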